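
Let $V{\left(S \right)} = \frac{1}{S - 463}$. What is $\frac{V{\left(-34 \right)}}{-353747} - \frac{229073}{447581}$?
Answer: $- \frac{40273841158326}{78690226695479} \approx -0.5118$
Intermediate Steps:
$V{\left(S \right)} = \frac{1}{-463 + S}$
$\frac{V{\left(-34 \right)}}{-353747} - \frac{229073}{447581} = \frac{1}{\left(-463 - 34\right) \left(-353747\right)} - \frac{229073}{447581} = \frac{1}{-497} \left(- \frac{1}{353747}\right) - \frac{229073}{447581} = \left(- \frac{1}{497}\right) \left(- \frac{1}{353747}\right) - \frac{229073}{447581} = \frac{1}{175812259} - \frac{229073}{447581} = - \frac{40273841158326}{78690226695479}$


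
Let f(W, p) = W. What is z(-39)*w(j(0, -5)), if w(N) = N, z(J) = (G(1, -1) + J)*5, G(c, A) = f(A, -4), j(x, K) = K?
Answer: 1000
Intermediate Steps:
G(c, A) = A
z(J) = -5 + 5*J (z(J) = (-1 + J)*5 = -5 + 5*J)
z(-39)*w(j(0, -5)) = (-5 + 5*(-39))*(-5) = (-5 - 195)*(-5) = -200*(-5) = 1000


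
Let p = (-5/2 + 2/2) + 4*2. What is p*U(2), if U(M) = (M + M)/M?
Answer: 13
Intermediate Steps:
p = 13/2 (p = (-5*1/2 + 2*(1/2)) + 8 = (-5/2 + 1) + 8 = -3/2 + 8 = 13/2 ≈ 6.5000)
U(M) = 2 (U(M) = (2*M)/M = 2)
p*U(2) = (13/2)*2 = 13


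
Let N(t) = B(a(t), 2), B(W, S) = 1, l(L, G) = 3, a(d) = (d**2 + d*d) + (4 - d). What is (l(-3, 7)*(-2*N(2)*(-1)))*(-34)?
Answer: -204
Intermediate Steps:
a(d) = 4 - d + 2*d**2 (a(d) = (d**2 + d**2) + (4 - d) = 2*d**2 + (4 - d) = 4 - d + 2*d**2)
N(t) = 1
(l(-3, 7)*(-2*N(2)*(-1)))*(-34) = (3*(-2*1*(-1)))*(-34) = (3*(-2*(-1)))*(-34) = (3*2)*(-34) = 6*(-34) = -204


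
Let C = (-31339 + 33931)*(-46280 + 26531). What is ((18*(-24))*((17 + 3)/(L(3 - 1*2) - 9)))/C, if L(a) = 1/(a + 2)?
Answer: -5/256737 ≈ -1.9475e-5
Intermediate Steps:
L(a) = 1/(2 + a)
C = -51189408 (C = 2592*(-19749) = -51189408)
((18*(-24))*((17 + 3)/(L(3 - 1*2) - 9)))/C = ((18*(-24))*((17 + 3)/(1/(2 + (3 - 1*2)) - 9)))/(-51189408) = -8640/(1/(2 + (3 - 2)) - 9)*(-1/51189408) = -8640/(1/(2 + 1) - 9)*(-1/51189408) = -8640/(1/3 - 9)*(-1/51189408) = -8640/(-26/3)*(-1/51189408) = -8640*(-3)/26*(-1/51189408) = -432*(-30/13)*(-1/51189408) = (12960/13)*(-1/51189408) = -5/256737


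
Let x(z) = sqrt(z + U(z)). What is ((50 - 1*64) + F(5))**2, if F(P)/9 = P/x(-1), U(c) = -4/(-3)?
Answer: 6271 - 1260*sqrt(3) ≈ 4088.6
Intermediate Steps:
U(c) = 4/3 (U(c) = -4*(-1/3) = 4/3)
x(z) = sqrt(4/3 + z) (x(z) = sqrt(z + 4/3) = sqrt(4/3 + z))
F(P) = 9*P*sqrt(3) (F(P) = 9*(P/((sqrt(12 + 9*(-1))/3))) = 9*(P/((sqrt(12 - 9)/3))) = 9*(P/((sqrt(3)/3))) = 9*(P*sqrt(3)) = 9*P*sqrt(3))
((50 - 1*64) + F(5))**2 = ((50 - 1*64) + 9*5*sqrt(3))**2 = ((50 - 64) + 45*sqrt(3))**2 = (-14 + 45*sqrt(3))**2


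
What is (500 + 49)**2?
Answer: 301401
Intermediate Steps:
(500 + 49)**2 = 549**2 = 301401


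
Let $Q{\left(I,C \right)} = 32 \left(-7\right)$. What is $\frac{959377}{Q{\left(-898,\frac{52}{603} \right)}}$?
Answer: $- \frac{959377}{224} \approx -4282.9$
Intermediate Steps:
$Q{\left(I,C \right)} = -224$
$\frac{959377}{Q{\left(-898,\frac{52}{603} \right)}} = \frac{959377}{-224} = 959377 \left(- \frac{1}{224}\right) = - \frac{959377}{224}$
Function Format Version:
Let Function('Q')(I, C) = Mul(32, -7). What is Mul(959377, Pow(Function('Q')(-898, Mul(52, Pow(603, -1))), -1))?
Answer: Rational(-959377, 224) ≈ -4282.9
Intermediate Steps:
Function('Q')(I, C) = -224
Mul(959377, Pow(Function('Q')(-898, Mul(52, Pow(603, -1))), -1)) = Mul(959377, Pow(-224, -1)) = Mul(959377, Rational(-1, 224)) = Rational(-959377, 224)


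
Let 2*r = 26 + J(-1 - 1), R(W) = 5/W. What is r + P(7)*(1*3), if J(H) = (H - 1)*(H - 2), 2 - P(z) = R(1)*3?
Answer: -20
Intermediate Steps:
P(z) = -13 (P(z) = 2 - 5/1*3 = 2 - 5*1*3 = 2 - 5*3 = 2 - 1*15 = 2 - 15 = -13)
J(H) = (-1 + H)*(-2 + H)
r = 19 (r = (26 + (2 + (-1 - 1)² - 3*(-1 - 1)))/2 = (26 + (2 + (-2)² - 3*(-2)))/2 = (26 + (2 + 4 + 6))/2 = (26 + 12)/2 = (½)*38 = 19)
r + P(7)*(1*3) = 19 - 13*3 = 19 - 39 = -20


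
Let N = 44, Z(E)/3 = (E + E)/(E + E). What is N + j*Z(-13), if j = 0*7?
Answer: 44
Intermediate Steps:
Z(E) = 3 (Z(E) = 3*((E + E)/(E + E)) = 3*((2*E)/((2*E))) = 3*((2*E)*(1/(2*E))) = 3*1 = 3)
j = 0
N + j*Z(-13) = 44 + 0*3 = 44 + 0 = 44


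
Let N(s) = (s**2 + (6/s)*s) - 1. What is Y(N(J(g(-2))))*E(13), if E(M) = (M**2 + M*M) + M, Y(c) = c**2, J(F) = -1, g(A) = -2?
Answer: 12636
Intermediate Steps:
N(s) = 5 + s**2 (N(s) = (s**2 + 6) - 1 = (6 + s**2) - 1 = 5 + s**2)
E(M) = M + 2*M**2 (E(M) = (M**2 + M**2) + M = 2*M**2 + M = M + 2*M**2)
Y(N(J(g(-2))))*E(13) = (5 + (-1)**2)**2*(13*(1 + 2*13)) = (5 + 1)**2*(13*(1 + 26)) = 6**2*(13*27) = 36*351 = 12636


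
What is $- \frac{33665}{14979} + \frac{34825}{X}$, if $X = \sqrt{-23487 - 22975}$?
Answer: $- \frac{33665}{14979} - \frac{34825 i \sqrt{46462}}{46462} \approx -2.2475 - 161.56 i$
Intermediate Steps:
$X = i \sqrt{46462}$ ($X = \sqrt{-46462} = i \sqrt{46462} \approx 215.55 i$)
$- \frac{33665}{14979} + \frac{34825}{X} = - \frac{33665}{14979} + \frac{34825}{i \sqrt{46462}} = \left(-33665\right) \frac{1}{14979} + 34825 \left(- \frac{i \sqrt{46462}}{46462}\right) = - \frac{33665}{14979} - \frac{34825 i \sqrt{46462}}{46462}$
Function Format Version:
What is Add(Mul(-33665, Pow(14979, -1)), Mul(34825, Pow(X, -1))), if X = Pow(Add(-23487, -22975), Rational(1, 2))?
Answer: Add(Rational(-33665, 14979), Mul(Rational(-34825, 46462), I, Pow(46462, Rational(1, 2)))) ≈ Add(-2.2475, Mul(-161.56, I))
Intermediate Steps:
X = Mul(I, Pow(46462, Rational(1, 2))) (X = Pow(-46462, Rational(1, 2)) = Mul(I, Pow(46462, Rational(1, 2))) ≈ Mul(215.55, I))
Add(Mul(-33665, Pow(14979, -1)), Mul(34825, Pow(X, -1))) = Add(Mul(-33665, Pow(14979, -1)), Mul(34825, Pow(Mul(I, Pow(46462, Rational(1, 2))), -1))) = Add(Mul(-33665, Rational(1, 14979)), Mul(34825, Mul(Rational(-1, 46462), I, Pow(46462, Rational(1, 2))))) = Add(Rational(-33665, 14979), Mul(Rational(-34825, 46462), I, Pow(46462, Rational(1, 2))))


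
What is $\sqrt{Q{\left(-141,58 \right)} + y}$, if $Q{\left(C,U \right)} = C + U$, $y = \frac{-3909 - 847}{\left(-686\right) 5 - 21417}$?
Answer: $\frac{i \sqrt{51123820615}}{24847} \approx 9.0999 i$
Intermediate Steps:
$y = \frac{4756}{24847}$ ($y = - \frac{4756}{-3430 - 21417} = - \frac{4756}{-24847} = \left(-4756\right) \left(- \frac{1}{24847}\right) = \frac{4756}{24847} \approx 0.19141$)
$\sqrt{Q{\left(-141,58 \right)} + y} = \sqrt{\left(-141 + 58\right) + \frac{4756}{24847}} = \sqrt{-83 + \frac{4756}{24847}} = \sqrt{- \frac{2057545}{24847}} = \frac{i \sqrt{51123820615}}{24847}$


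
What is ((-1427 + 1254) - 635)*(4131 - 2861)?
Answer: -1026160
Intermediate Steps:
((-1427 + 1254) - 635)*(4131 - 2861) = (-173 - 635)*1270 = -808*1270 = -1026160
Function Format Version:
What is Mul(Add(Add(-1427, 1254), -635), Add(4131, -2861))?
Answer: -1026160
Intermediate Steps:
Mul(Add(Add(-1427, 1254), -635), Add(4131, -2861)) = Mul(Add(-173, -635), 1270) = Mul(-808, 1270) = -1026160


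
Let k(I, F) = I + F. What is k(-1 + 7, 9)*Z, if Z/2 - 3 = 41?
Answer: 1320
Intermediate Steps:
k(I, F) = F + I
Z = 88 (Z = 6 + 2*41 = 6 + 82 = 88)
k(-1 + 7, 9)*Z = (9 + (-1 + 7))*88 = (9 + 6)*88 = 15*88 = 1320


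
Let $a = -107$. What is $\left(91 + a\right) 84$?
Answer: $-1344$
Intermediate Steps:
$\left(91 + a\right) 84 = \left(91 - 107\right) 84 = \left(-16\right) 84 = -1344$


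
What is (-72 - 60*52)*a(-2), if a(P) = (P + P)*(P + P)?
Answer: -51072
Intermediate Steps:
a(P) = 4*P² (a(P) = (2*P)*(2*P) = 4*P²)
(-72 - 60*52)*a(-2) = (-72 - 60*52)*(4*(-2)²) = (-72 - 3120)*(4*4) = -3192*16 = -51072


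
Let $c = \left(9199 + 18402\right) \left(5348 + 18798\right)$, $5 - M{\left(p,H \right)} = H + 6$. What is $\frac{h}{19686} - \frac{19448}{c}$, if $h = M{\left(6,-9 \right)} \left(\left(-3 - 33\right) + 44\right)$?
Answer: $\frac{10567546604}{3279952110939} \approx 0.0032219$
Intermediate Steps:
$M{\left(p,H \right)} = -1 - H$ ($M{\left(p,H \right)} = 5 - \left(H + 6\right) = 5 - \left(6 + H\right) = -1 - H$)
$h = 64$ ($h = \left(-1 - -9\right) \left(\left(-3 - 33\right) + 44\right) = \left(-1 + 9\right) \left(-36 + 44\right) = 8 \cdot 8 = 64$)
$c = 666453746$ ($c = 27601 \cdot 24146 = 666453746$)
$\frac{h}{19686} - \frac{19448}{c} = \frac{64}{19686} - \frac{19448}{666453746} = 64 \cdot \frac{1}{19686} - \frac{9724}{333226873} = \frac{32}{9843} - \frac{9724}{333226873} = \frac{10567546604}{3279952110939}$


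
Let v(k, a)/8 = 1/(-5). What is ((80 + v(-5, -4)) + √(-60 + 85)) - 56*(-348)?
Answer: 97857/5 ≈ 19571.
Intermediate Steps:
v(k, a) = -8/5 (v(k, a) = 8/(-5) = 8*(-⅕) = -8/5)
((80 + v(-5, -4)) + √(-60 + 85)) - 56*(-348) = ((80 - 8/5) + √(-60 + 85)) - 56*(-348) = (392/5 + √25) + 19488 = (392/5 + 5) + 19488 = 417/5 + 19488 = 97857/5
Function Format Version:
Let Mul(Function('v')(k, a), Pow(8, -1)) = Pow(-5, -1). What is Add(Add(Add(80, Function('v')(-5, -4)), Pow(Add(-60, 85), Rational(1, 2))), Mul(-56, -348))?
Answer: Rational(97857, 5) ≈ 19571.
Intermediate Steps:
Function('v')(k, a) = Rational(-8, 5) (Function('v')(k, a) = Mul(8, Pow(-5, -1)) = Mul(8, Rational(-1, 5)) = Rational(-8, 5))
Add(Add(Add(80, Function('v')(-5, -4)), Pow(Add(-60, 85), Rational(1, 2))), Mul(-56, -348)) = Add(Add(Add(80, Rational(-8, 5)), Pow(Add(-60, 85), Rational(1, 2))), Mul(-56, -348)) = Add(Add(Rational(392, 5), Pow(25, Rational(1, 2))), 19488) = Add(Add(Rational(392, 5), 5), 19488) = Add(Rational(417, 5), 19488) = Rational(97857, 5)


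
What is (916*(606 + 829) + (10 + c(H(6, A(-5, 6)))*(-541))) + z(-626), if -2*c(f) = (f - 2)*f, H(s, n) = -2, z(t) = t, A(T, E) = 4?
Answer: 1316008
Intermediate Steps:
c(f) = -f*(-2 + f)/2 (c(f) = -(f - 2)*f/2 = -(-2 + f)*f/2 = -f*(-2 + f)/2)
(916*(606 + 829) + (10 + c(H(6, A(-5, 6)))*(-541))) + z(-626) = (916*(606 + 829) + (10 + ((½)*(-2)*(2 - 1*(-2)))*(-541))) - 626 = (916*1435 + (10 + ((½)*(-2)*(2 + 2))*(-541))) - 626 = (1314460 + (10 + ((½)*(-2)*4)*(-541))) - 626 = (1314460 + (10 - 4*(-541))) - 626 = (1314460 + (10 + 2164)) - 626 = (1314460 + 2174) - 626 = 1316634 - 626 = 1316008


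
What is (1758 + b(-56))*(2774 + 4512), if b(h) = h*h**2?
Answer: -1266729388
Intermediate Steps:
b(h) = h**3
(1758 + b(-56))*(2774 + 4512) = (1758 + (-56)**3)*(2774 + 4512) = (1758 - 175616)*7286 = -173858*7286 = -1266729388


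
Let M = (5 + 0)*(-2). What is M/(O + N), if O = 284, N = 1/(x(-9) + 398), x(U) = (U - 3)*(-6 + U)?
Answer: -5780/164153 ≈ -0.035211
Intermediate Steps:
x(U) = (-6 + U)*(-3 + U) (x(U) = (-3 + U)*(-6 + U) = (-6 + U)*(-3 + U))
M = -10 (M = 5*(-2) = -10)
N = 1/578 (N = 1/((18 + (-9)² - 9*(-9)) + 398) = 1/((18 + 81 + 81) + 398) = 1/(180 + 398) = 1/578 ≈ 0.0017301)
M/(O + N) = -10/(284 + 1/578) = -10/164153/578 = -10*578/164153 = -5780/164153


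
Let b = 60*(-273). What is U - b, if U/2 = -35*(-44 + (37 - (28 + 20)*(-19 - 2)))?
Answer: -53690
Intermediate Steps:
U = -70070 (U = 2*(-35*(-44 + (37 - (28 + 20)*(-19 - 2)))) = 2*(-35*(-44 + (37 - 48*(-21)))) = 2*(-35*(-44 + (37 - 1*(-1008)))) = 2*(-35*(-44 + (37 + 1008))) = 2*(-35*(-44 + 1045)) = 2*(-35*1001) = 2*(-35035) = -70070)
b = -16380
U - b = -70070 - 1*(-16380) = -70070 + 16380 = -53690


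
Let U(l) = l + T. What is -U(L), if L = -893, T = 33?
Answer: 860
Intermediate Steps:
U(l) = 33 + l (U(l) = l + 33 = 33 + l)
-U(L) = -(33 - 893) = -1*(-860) = 860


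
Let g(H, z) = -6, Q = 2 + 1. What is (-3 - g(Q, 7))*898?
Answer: 2694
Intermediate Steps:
Q = 3
(-3 - g(Q, 7))*898 = (-3 - 1*(-6))*898 = (-3 + 6)*898 = 3*898 = 2694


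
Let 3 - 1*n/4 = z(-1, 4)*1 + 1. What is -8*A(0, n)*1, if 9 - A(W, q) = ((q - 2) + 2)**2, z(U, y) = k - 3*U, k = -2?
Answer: 56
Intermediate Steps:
z(U, y) = -2 - 3*U
n = 4 (n = 12 - 4*((-2 - 3*(-1))*1 + 1) = 12 - 4*((-2 + 3)*1 + 1) = 12 - 4*(1*1 + 1) = 12 - 4*(1 + 1) = 12 - 4*2 = 12 - 8 = 4)
A(W, q) = 9 - q**2 (A(W, q) = 9 - ((q - 2) + 2)**2 = 9 - ((-2 + q) + 2)**2 = 9 - q**2)
-8*A(0, n)*1 = -8*(9 - 1*4**2)*1 = -8*(9 - 1*16)*1 = -8*(9 - 16)*1 = -8*(-7)*1 = 56*1 = 56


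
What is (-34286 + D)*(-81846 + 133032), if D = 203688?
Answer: 8671010772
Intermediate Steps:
(-34286 + D)*(-81846 + 133032) = (-34286 + 203688)*(-81846 + 133032) = 169402*51186 = 8671010772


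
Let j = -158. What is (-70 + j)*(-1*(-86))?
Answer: -19608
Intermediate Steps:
(-70 + j)*(-1*(-86)) = (-70 - 158)*(-1*(-86)) = -228*86 = -19608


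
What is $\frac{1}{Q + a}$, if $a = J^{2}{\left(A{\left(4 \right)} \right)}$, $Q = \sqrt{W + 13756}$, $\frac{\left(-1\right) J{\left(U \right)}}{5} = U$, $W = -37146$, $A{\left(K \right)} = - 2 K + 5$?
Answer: $\frac{45}{14803} - \frac{i \sqrt{23390}}{74015} \approx 0.0030399 - 0.0020663 i$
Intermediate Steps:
$A{\left(K \right)} = 5 - 2 K$
$J{\left(U \right)} = - 5 U$
$Q = i \sqrt{23390}$ ($Q = \sqrt{-37146 + 13756} = \sqrt{-23390} = i \sqrt{23390} \approx 152.94 i$)
$a = 225$ ($a = \left(- 5 \left(5 - 8\right)\right)^{2} = \left(\left(-5\right) \left(-3\right)\right)^{2} = 15^{2} = 225$)
$\frac{1}{Q + a} = \frac{1}{i \sqrt{23390} + 225} = \frac{1}{225 + i \sqrt{23390}}$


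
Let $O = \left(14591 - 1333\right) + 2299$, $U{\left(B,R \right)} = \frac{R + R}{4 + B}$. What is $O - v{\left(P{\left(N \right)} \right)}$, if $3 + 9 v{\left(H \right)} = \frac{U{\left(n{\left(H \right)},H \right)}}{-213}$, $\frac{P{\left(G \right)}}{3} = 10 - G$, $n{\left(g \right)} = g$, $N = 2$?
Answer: $\frac{69587956}{4473} \approx 15557.0$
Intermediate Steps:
$U{\left(B,R \right)} = \frac{2 R}{4 + B}$
$P{\left(G \right)} = 30 - 3 G$ ($P{\left(G \right)} = 3 \left(10 - G\right) = 30 - 3 G$)
$v{\left(H \right)} = - \frac{1}{3} - \frac{2 H}{1917 \left(4 + H\right)}$ ($v{\left(H \right)} = - \frac{1}{3} + \frac{\frac{2 H}{4 + H} \frac{1}{-213}}{9} = - \frac{1}{3} + \frac{\frac{2 H}{4 + H} \left(- \frac{1}{213}\right)}{9} = - \frac{1}{3} + \frac{\left(- \frac{2}{213}\right) H \frac{1}{4 + H}}{9} = - \frac{1}{3} - \frac{2 H}{1917 \left(4 + H\right)}$)
$O = 15557$ ($O = 13258 + 2299 = 15557$)
$O - v{\left(P{\left(N \right)} \right)} = 15557 - \frac{-2556 - 641 \left(30 - 6\right)}{1917 \left(4 + \left(30 - 6\right)\right)} = 15557 - \frac{-2556 - 15384}{1917 \left(4 + 24\right)} = 15557 - \frac{-2556 - 15384}{1917 \cdot 28} = 15557 - \frac{1}{1917} \cdot \frac{1}{28} \left(-17940\right) = 15557 - - \frac{1495}{4473} = 15557 + \frac{1495}{4473} = \frac{69587956}{4473}$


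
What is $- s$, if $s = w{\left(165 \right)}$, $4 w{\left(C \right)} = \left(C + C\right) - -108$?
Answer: $- \frac{219}{2} \approx -109.5$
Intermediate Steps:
$w{\left(C \right)} = 27 + \frac{C}{2}$ ($w{\left(C \right)} = \frac{\left(C + C\right) - -108}{4} = \frac{2 C + 108}{4} = \frac{108 + 2 C}{4} = 27 + \frac{C}{2}$)
$s = \frac{219}{2}$ ($s = 27 + \frac{1}{2} \cdot 165 = 27 + \frac{165}{2} = \frac{219}{2} \approx 109.5$)
$- s = \left(-1\right) \frac{219}{2} = - \frac{219}{2}$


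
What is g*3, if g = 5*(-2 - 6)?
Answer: -120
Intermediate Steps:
g = -40 (g = 5*(-8) = -40)
g*3 = -40*3 = -120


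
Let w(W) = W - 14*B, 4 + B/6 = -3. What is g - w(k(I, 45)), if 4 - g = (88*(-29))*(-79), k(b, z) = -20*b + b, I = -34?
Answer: -202838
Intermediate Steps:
B = -42 (B = -24 + 6*(-3) = -24 - 18 = -42)
k(b, z) = -19*b
g = -201604 (g = 4 - 88*(-29)*(-79) = 4 - (-2552)*(-79) = 4 - 1*201608 = 4 - 201608 = -201604)
w(W) = 588 + W (w(W) = W - 14*(-42) = W + 588 = 588 + W)
g - w(k(I, 45)) = -201604 - (588 - 19*(-34)) = -201604 - (588 + 646) = -201604 - 1*1234 = -201604 - 1234 = -202838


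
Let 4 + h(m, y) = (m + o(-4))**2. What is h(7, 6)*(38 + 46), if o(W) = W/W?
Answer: 5040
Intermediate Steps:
o(W) = 1
h(m, y) = -4 + (1 + m)**2 (h(m, y) = -4 + (m + 1)**2 = -4 + (1 + m)**2)
h(7, 6)*(38 + 46) = (-4 + (1 + 7)**2)*(38 + 46) = (-4 + 8**2)*84 = (-4 + 64)*84 = 60*84 = 5040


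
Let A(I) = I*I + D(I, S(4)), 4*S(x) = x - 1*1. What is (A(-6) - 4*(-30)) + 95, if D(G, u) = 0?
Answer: 251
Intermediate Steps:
S(x) = -¼ + x/4 (S(x) = (x - 1*1)/4 = (x - 1)/4 = (-1 + x)/4 = -¼ + x/4)
A(I) = I² (A(I) = I*I + 0 = I² + 0 = I²)
(A(-6) - 4*(-30)) + 95 = ((-6)² - 4*(-30)) + 95 = (36 + 120) + 95 = 156 + 95 = 251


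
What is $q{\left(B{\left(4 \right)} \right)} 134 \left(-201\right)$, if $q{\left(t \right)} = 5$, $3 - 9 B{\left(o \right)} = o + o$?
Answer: $-134670$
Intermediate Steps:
$B{\left(o \right)} = \frac{1}{3} - \frac{2 o}{9}$ ($B{\left(o \right)} = \frac{1}{3} - \frac{o + o}{9} = \frac{1}{3} - \frac{2 o}{9}$)
$q{\left(B{\left(4 \right)} \right)} 134 \left(-201\right) = 5 \cdot 134 \left(-201\right) = 670 \left(-201\right) = -134670$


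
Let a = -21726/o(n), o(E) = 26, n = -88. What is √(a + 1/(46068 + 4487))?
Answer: 2*I*√90232161234670/657215 ≈ 28.907*I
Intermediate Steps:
a = -10863/13 (a = -21726/26 = -21726*1/26 = -10863/13 ≈ -835.62)
√(a + 1/(46068 + 4487)) = √(-10863/13 + 1/(46068 + 4487)) = √(-10863/13 + 1/50555) = √(-549178952/657215) = 2*I*√90232161234670/657215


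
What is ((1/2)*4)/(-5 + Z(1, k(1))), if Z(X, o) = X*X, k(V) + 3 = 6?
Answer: -½ ≈ -0.50000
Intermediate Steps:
k(V) = 3 (k(V) = -3 + 6 = 3)
Z(X, o) = X²
((1/2)*4)/(-5 + Z(1, k(1))) = ((1/2)*4)/(-5 + 1²) = ((1*(½))*4)/(-5 + 1) = ((½)*4)/(-4) = 2*(-¼) = -½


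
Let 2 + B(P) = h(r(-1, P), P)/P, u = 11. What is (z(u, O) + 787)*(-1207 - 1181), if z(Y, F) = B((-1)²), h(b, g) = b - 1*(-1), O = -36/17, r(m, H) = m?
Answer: -1874580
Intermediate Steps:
O = -36/17 (O = -36*1/17 = -36/17 ≈ -2.1176)
h(b, g) = 1 + b (h(b, g) = b + 1 = 1 + b)
B(P) = -2 (B(P) = -2 + (1 - 1)/P = -2 + 0/P = -2 + 0 = -2)
z(Y, F) = -2
(z(u, O) + 787)*(-1207 - 1181) = (-2 + 787)*(-1207 - 1181) = 785*(-2388) = -1874580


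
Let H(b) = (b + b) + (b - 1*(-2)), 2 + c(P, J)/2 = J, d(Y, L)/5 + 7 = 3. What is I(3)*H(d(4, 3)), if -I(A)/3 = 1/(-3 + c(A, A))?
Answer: -174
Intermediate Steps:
d(Y, L) = -20 (d(Y, L) = -35 + 5*3 = -35 + 15 = -20)
c(P, J) = -4 + 2*J
I(A) = -3/(-7 + 2*A) (I(A) = -3/(-3 + (-4 + 2*A)) = -3/(-7 + 2*A))
H(b) = 2 + 3*b (H(b) = 2*b + (b + 2) = 2*b + (2 + b) = 2 + 3*b)
I(3)*H(d(4, 3)) = (-3/(-7 + 2*3))*(2 + 3*(-20)) = (-3/(-7 + 6))*(2 - 60) = -3/(-1)*(-58) = -3*(-1)*(-58) = 3*(-58) = -174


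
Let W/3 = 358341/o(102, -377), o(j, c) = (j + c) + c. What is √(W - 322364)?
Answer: I*√34434785213/326 ≈ 569.22*I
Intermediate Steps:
o(j, c) = j + 2*c (o(j, c) = (c + j) + c = j + 2*c)
W = -1075023/652 (W = 3*(358341/(102 + 2*(-377))) = 3*(358341/(102 - 754)) = 3*(358341/(-652)) = 3*(358341*(-1/652)) = 3*(-358341/652) = -1075023/652 ≈ -1648.8)
√(W - 322364) = √(-1075023/652 - 322364) = √(-211256351/652) = I*√34434785213/326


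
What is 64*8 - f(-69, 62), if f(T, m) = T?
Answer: 581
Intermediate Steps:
64*8 - f(-69, 62) = 64*8 - 1*(-69) = 512 + 69 = 581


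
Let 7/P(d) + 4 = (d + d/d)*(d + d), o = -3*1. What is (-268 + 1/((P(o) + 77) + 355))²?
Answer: 861325061776/11992369 ≈ 71823.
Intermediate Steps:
o = -3
P(d) = 7/(-4 + 2*d*(1 + d)) (P(d) = 7/(-4 + (d + d/d)*(d + d)) = 7/(-4 + (d + 1)*(2*d)) = 7/(-4 + (1 + d)*(2*d)) = 7/(-4 + 2*d*(1 + d)))
(-268 + 1/((P(o) + 77) + 355))² = (-268 + 1/((7/(2*(-2 - 3 + (-3)²)) + 77) + 355))² = (-268 + 1/((7/(2*(-2 - 3 + 9)) + 77) + 355))² = (-268 + 1/(((7/2)/4 + 77) + 355))² = (-268 + 1/(((7/2)*(¼) + 77) + 355))² = (-268 + 1/((7/8 + 77) + 355))² = (-268 + 1/(623/8 + 355))² = (-268 + 1/(3463/8))² = (-268 + 8/3463)² = (-928076/3463)² = 861325061776/11992369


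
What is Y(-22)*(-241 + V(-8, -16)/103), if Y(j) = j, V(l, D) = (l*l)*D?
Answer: 568634/103 ≈ 5520.7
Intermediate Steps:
V(l, D) = D*l**2 (V(l, D) = l**2*D = D*l**2)
Y(-22)*(-241 + V(-8, -16)/103) = -22*(-241 - 16*(-8)**2/103) = -22*(-241 - 16*64*(1/103)) = -22*(-241 - 1024*1/103) = -22*(-241 - 1024/103) = -22*(-25847/103) = 568634/103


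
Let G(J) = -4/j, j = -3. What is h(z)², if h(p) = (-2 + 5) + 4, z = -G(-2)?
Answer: 49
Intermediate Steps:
G(J) = 4/3 (G(J) = -4/(-3) = -4*(-⅓) = 4/3)
z = -4/3 (z = -1*4/3 = -4/3 ≈ -1.3333)
h(p) = 7 (h(p) = 3 + 4 = 7)
h(z)² = 7² = 49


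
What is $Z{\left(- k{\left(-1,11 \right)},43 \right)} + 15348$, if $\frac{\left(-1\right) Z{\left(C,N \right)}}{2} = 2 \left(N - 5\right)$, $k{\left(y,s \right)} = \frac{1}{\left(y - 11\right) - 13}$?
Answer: $15196$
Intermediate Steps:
$k{\left(y,s \right)} = \frac{1}{-24 + y}$ ($k{\left(y,s \right)} = \frac{1}{\left(-11 + y\right) - 13} = \frac{1}{-24 + y}$)
$Z{\left(C,N \right)} = 20 - 4 N$ ($Z{\left(C,N \right)} = - 2 \cdot 2 \left(N - 5\right) = - 2 \cdot 2 \left(-5 + N\right) = - 2 \left(-10 + 2 N\right) = 20 - 4 N$)
$Z{\left(- k{\left(-1,11 \right)},43 \right)} + 15348 = \left(20 - 172\right) + 15348 = -152 + 15348 = 15196$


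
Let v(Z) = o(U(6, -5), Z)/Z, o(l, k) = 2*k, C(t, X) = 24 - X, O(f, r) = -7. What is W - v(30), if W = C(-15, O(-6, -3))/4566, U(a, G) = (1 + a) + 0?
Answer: -9101/4566 ≈ -1.9932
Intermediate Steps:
U(a, G) = 1 + a
v(Z) = 2 (v(Z) = (2*Z)/Z = 2)
W = 31/4566 (W = (24 - 1*(-7))/4566 = (24 + 7)*(1/4566) = 31*(1/4566) = 31/4566 ≈ 0.0067893)
W - v(30) = 31/4566 - 1*2 = 31/4566 - 2 = -9101/4566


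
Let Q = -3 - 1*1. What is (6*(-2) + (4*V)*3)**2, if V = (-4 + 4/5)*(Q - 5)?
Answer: 2782224/25 ≈ 1.1129e+5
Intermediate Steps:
Q = -4 (Q = -3 - 1 = -4)
V = 144/5 (V = (-4 + 4/5)*(-4 - 5) = (-4 + 4*(1/5))*(-9) = (-4 + 4/5)*(-9) = -16/5*(-9) = 144/5 ≈ 28.800)
(6*(-2) + (4*V)*3)**2 = (6*(-2) + (4*(144/5))*3)**2 = (-12 + (576/5)*3)**2 = (-12 + 1728/5)**2 = (1668/5)**2 = 2782224/25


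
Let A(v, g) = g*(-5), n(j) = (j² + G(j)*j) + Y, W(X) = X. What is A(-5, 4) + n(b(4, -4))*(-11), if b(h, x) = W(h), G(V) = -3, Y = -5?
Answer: -9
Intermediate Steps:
b(h, x) = h
n(j) = -5 + j² - 3*j (n(j) = (j² - 3*j) - 5 = -5 + j² - 3*j)
A(v, g) = -5*g
A(-5, 4) + n(b(4, -4))*(-11) = -5*4 + (-5 + 4² - 3*4)*(-11) = -20 + (-5 + 16 - 12)*(-11) = -20 - 1*(-11) = -20 + 11 = -9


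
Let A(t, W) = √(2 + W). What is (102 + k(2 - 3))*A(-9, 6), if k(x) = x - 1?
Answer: 200*√2 ≈ 282.84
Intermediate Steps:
k(x) = -1 + x
(102 + k(2 - 3))*A(-9, 6) = (102 + (-1 + (2 - 3)))*√(2 + 6) = (102 + (-1 - 1))*√8 = (102 - 2)*(2*√2) = 100*(2*√2) = 200*√2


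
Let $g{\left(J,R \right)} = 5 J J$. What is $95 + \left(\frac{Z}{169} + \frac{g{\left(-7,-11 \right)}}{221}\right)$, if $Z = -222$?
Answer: $\frac{272346}{2873} \approx 94.795$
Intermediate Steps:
$g{\left(J,R \right)} = 5 J^{2}$
$95 + \left(\frac{Z}{169} + \frac{g{\left(-7,-11 \right)}}{221}\right) = 95 - \left(\frac{222}{169} - \frac{5 \left(-7\right)^{2}}{221}\right) = 95 - \left(\frac{222}{169} - 5 \cdot 49 \cdot \frac{1}{221}\right) = 95 + \left(- \frac{222}{169} + 245 \cdot \frac{1}{221}\right) = 95 + \left(- \frac{222}{169} + \frac{245}{221}\right) = 95 - \frac{589}{2873} = \frac{272346}{2873}$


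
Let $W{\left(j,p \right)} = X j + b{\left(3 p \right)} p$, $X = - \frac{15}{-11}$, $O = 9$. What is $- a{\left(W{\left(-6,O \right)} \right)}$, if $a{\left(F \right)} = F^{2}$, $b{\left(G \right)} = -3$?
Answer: $- \frac{149769}{121} \approx -1237.8$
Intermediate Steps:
$X = \frac{15}{11}$ ($X = \left(-15\right) \left(- \frac{1}{11}\right) = \frac{15}{11} \approx 1.3636$)
$W{\left(j,p \right)} = - 3 p + \frac{15 j}{11}$ ($W{\left(j,p \right)} = \frac{15 j}{11} - 3 p = - 3 p + \frac{15 j}{11}$)
$- a{\left(W{\left(-6,O \right)} \right)} = - \left(\left(-3\right) 9 + \frac{15}{11} \left(-6\right)\right)^{2} = - \left(-27 - \frac{90}{11}\right)^{2} = - \left(- \frac{387}{11}\right)^{2} = \left(-1\right) \frac{149769}{121} = - \frac{149769}{121}$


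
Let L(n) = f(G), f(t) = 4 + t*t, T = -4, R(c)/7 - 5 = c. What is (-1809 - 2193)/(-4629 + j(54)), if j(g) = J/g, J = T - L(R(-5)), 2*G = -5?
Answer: 288144/333307 ≈ 0.86450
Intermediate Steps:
R(c) = 35 + 7*c
G = -5/2 (G = (½)*(-5) = -5/2 ≈ -2.5000)
f(t) = 4 + t²
L(n) = 41/4 (L(n) = 4 + (-5/2)² = 4 + 25/4 = 41/4)
J = -57/4 (J = -4 - 1*41/4 = -4 - 41/4 = -57/4 ≈ -14.250)
j(g) = -57/(4*g)
(-1809 - 2193)/(-4629 + j(54)) = (-1809 - 2193)/(-4629 - 57/4/54) = -4002/(-4629 - 57/4*1/54) = -4002/(-4629 - 19/72) = -4002/(-333307/72) = -4002*(-72/333307) = 288144/333307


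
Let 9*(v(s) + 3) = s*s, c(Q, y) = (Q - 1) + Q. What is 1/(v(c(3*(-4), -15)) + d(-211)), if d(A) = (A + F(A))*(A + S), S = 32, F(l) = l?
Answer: 9/680440 ≈ 1.3227e-5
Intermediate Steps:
c(Q, y) = -1 + 2*Q (c(Q, y) = (-1 + Q) + Q = -1 + 2*Q)
d(A) = 2*A*(32 + A) (d(A) = (A + A)*(A + 32) = (2*A)*(32 + A) = 2*A*(32 + A))
v(s) = -3 + s²/9 (v(s) = -3 + (s*s)/9 = -3 + s²/9)
1/(v(c(3*(-4), -15)) + d(-211)) = 1/((-3 + (-1 + 2*(3*(-4)))²/9) + 2*(-211)*(32 - 211)) = 1/((-3 + (-1 + 2*(-12))²/9) + 2*(-211)*(-179)) = 1/((-3 + (-1 - 24)²/9) + 75538) = 1/((-3 + (⅑)*(-25)²) + 75538) = 1/((-3 + (⅑)*625) + 75538) = 1/((-3 + 625/9) + 75538) = 1/(598/9 + 75538) = 1/(680440/9) = 9/680440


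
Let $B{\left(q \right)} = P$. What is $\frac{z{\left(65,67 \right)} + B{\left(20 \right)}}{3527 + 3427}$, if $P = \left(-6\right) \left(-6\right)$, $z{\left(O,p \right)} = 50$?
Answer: $\frac{43}{3477} \approx 0.012367$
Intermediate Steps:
$P = 36$
$B{\left(q \right)} = 36$
$\frac{z{\left(65,67 \right)} + B{\left(20 \right)}}{3527 + 3427} = \frac{50 + 36}{3527 + 3427} = \frac{86}{6954} = 86 \cdot \frac{1}{6954} = \frac{43}{3477}$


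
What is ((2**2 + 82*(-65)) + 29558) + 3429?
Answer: 27661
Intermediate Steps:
((2**2 + 82*(-65)) + 29558) + 3429 = ((4 - 5330) + 29558) + 3429 = (-5326 + 29558) + 3429 = 24232 + 3429 = 27661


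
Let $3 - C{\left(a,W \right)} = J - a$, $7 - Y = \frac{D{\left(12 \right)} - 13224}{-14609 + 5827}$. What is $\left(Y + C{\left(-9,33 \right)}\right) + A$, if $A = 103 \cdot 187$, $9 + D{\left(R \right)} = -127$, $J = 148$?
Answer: $\frac{83922894}{4391} \approx 19112.0$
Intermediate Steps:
$D{\left(R \right)} = -136$ ($D{\left(R \right)} = -9 - 127 = -136$)
$Y = \frac{24057}{4391}$ ($Y = 7 - \frac{-136 - 13224}{-14609 + 5827} = 7 - - \frac{13360}{-8782} = 7 - \left(-13360\right) \left(- \frac{1}{8782}\right) = 7 - \frac{6680}{4391} = \frac{24057}{4391} \approx 5.4787$)
$C{\left(a,W \right)} = -145 + a$ ($C{\left(a,W \right)} = 3 - \left(148 - a\right) = 3 + \left(-148 + a\right) = -145 + a$)
$A = 19261$
$\left(Y + C{\left(-9,33 \right)}\right) + A = \left(\frac{24057}{4391} - 154\right) + 19261 = - \frac{652157}{4391} + 19261 = \frac{83922894}{4391}$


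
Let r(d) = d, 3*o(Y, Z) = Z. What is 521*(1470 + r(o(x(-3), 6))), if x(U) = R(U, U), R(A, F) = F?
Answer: 766912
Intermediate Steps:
x(U) = U
o(Y, Z) = Z/3
521*(1470 + r(o(x(-3), 6))) = 521*(1470 + (⅓)*6) = 521*(1470 + 2) = 521*1472 = 766912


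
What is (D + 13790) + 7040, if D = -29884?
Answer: -9054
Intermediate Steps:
(D + 13790) + 7040 = (-29884 + 13790) + 7040 = -16094 + 7040 = -9054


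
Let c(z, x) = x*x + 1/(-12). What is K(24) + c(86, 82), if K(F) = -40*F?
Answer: 69167/12 ≈ 5763.9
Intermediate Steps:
c(z, x) = -1/12 + x² (c(z, x) = x² - 1/12 = -1/12 + x²)
K(24) + c(86, 82) = -40*24 + (-1/12 + 82²) = -960 + (-1/12 + 6724) = -960 + 80687/12 = 69167/12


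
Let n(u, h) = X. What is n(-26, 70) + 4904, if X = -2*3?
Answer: 4898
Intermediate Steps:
X = -6
n(u, h) = -6
n(-26, 70) + 4904 = -6 + 4904 = 4898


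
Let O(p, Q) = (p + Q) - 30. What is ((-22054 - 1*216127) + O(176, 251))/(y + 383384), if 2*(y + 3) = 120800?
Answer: -237784/443781 ≈ -0.53581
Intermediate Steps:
O(p, Q) = -30 + Q + p (O(p, Q) = (Q + p) - 30 = -30 + Q + p)
y = 60397 (y = -3 + (½)*120800 = -3 + 60400 = 60397)
((-22054 - 1*216127) + O(176, 251))/(y + 383384) = ((-22054 - 1*216127) + (-30 + 251 + 176))/(60397 + 383384) = ((-22054 - 216127) + 397)/443781 = (-238181 + 397)*(1/443781) = -237784*1/443781 = -237784/443781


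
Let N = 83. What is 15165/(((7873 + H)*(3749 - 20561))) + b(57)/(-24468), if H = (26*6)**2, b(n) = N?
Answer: -629380097/184018971102 ≈ -0.0034202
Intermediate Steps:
b(n) = 83
H = 24336 (H = 156**2 = 24336)
15165/(((7873 + H)*(3749 - 20561))) + b(57)/(-24468) = 15165/(((7873 + 24336)*(3749 - 20561))) + 83/(-24468) = 15165/((32209*(-16812))) + 83*(-1/24468) = 15165/(-541497708) - 83/24468 = 15165*(-1/541497708) - 83/24468 = -1685/60166412 - 83/24468 = -629380097/184018971102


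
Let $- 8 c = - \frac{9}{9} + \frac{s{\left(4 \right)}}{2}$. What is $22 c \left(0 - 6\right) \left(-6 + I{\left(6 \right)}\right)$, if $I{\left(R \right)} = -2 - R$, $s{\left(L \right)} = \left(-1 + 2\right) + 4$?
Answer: $- \frac{693}{2} \approx -346.5$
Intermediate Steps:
$s{\left(L \right)} = 5$ ($s{\left(L \right)} = 1 + 4 = 5$)
$c = - \frac{3}{16}$ ($c = - \frac{- \frac{9}{9} + \frac{5}{2}}{8} = - \frac{\left(-9\right) \frac{1}{9} + 5 \cdot \frac{1}{2}}{8} = - \frac{-1 + \frac{5}{2}}{8} = \left(- \frac{1}{8}\right) \frac{3}{2} = - \frac{3}{16} \approx -0.1875$)
$22 c \left(0 - 6\right) \left(-6 + I{\left(6 \right)}\right) = 22 \left(- \frac{3}{16}\right) \left(0 - 6\right) \left(-6 - 8\right) = - \frac{33 \left(- 6 \left(-6 - 8\right)\right)}{8} = - \frac{33 \left(\left(-6\right) \left(-14\right)\right)}{8} = \left(- \frac{33}{8}\right) 84 = - \frac{693}{2}$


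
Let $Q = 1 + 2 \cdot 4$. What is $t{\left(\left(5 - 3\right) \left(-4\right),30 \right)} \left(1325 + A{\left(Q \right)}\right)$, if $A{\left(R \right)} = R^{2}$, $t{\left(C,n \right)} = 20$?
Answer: $28120$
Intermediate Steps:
$Q = 9$ ($Q = 1 + 8 = 9$)
$t{\left(\left(5 - 3\right) \left(-4\right),30 \right)} \left(1325 + A{\left(Q \right)}\right) = 20 \left(1325 + 9^{2}\right) = 20 \left(1325 + 81\right) = 20 \cdot 1406 = 28120$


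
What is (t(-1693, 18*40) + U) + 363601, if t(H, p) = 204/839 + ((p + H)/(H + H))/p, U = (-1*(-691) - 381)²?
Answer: 940279763902907/2045414880 ≈ 4.5970e+5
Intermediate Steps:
U = 96100 (U = (691 - 381)² = 310² = 96100)
t(H, p) = 204/839 + (H + p)/(2*H*p) (t(H, p) = 204*(1/839) + ((H + p)/((2*H)))/p = 204/839 + ((H + p)*(1/(2*H)))/p = 204/839 + ((H + p)/(2*H))/p = 204/839 + (H + p)/(2*H*p))
(t(-1693, 18*40) + U) + 363601 = ((204/839 + (½)/(-1693) + 1/(2*((18*40)))) + 96100) + 363601 = ((204/839 + (½)*(-1/1693) + (½)/720) + 96100) + 363601 = ((204/839 - 1/3386 + (½)*(1/720)) + 96100) + 363601 = ((204/839 - 1/3386 + 1/1440) + 96100) + 363601 = (498152027/2045414880 + 96100) + 363601 = 196564868120027/2045414880 + 363601 = 940279763902907/2045414880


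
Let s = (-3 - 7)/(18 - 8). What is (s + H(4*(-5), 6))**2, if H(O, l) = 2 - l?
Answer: 25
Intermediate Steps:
s = -1 (s = -10/10 = -10*1/10 = -1)
(s + H(4*(-5), 6))**2 = (-1 + (2 - 1*6))**2 = (-1 + (2 - 6))**2 = (-1 - 4)**2 = (-5)**2 = 25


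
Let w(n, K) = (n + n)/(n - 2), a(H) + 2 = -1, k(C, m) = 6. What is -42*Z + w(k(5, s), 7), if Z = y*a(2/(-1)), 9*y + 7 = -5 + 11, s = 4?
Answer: -11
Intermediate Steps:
a(H) = -3 (a(H) = -2 - 1 = -3)
y = -⅑ (y = -7/9 + (-5 + 11)/9 = -7/9 + (⅑)*6 = -7/9 + ⅔ = -⅑ ≈ -0.11111)
w(n, K) = 2*n/(-2 + n) (w(n, K) = (2*n)/(-2 + n) = 2*n/(-2 + n))
Z = ⅓ (Z = -⅑*(-3) = ⅓ ≈ 0.33333)
-42*Z + w(k(5, s), 7) = -42*⅓ + 2*6/(-2 + 6) = -14 + 2*6/4 = -14 + 2*6*(¼) = -14 + 3 = -11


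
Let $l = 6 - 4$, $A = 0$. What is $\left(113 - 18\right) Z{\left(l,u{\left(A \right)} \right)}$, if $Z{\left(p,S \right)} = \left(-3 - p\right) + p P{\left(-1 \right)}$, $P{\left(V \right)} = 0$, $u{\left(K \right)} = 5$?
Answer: $-475$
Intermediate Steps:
$l = 2$ ($l = 6 - 4 = 2$)
$Z{\left(p,S \right)} = -3 - p$ ($Z{\left(p,S \right)} = \left(-3 - p\right) + p 0 = \left(-3 - p\right) + 0 = -3 - p$)
$\left(113 - 18\right) Z{\left(l,u{\left(A \right)} \right)} = \left(113 - 18\right) \left(-3 - 2\right) = 95 \left(-3 - 2\right) = 95 \left(-5\right) = -475$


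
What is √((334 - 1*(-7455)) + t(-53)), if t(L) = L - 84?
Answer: 2*√1913 ≈ 87.476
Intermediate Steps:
t(L) = -84 + L
√((334 - 1*(-7455)) + t(-53)) = √((334 - 1*(-7455)) + (-84 - 53)) = √((334 + 7455) - 137) = √(7789 - 137) = √7652 = 2*√1913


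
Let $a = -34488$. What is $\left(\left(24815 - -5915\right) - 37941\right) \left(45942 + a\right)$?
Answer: $-82594794$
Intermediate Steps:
$\left(\left(24815 - -5915\right) - 37941\right) \left(45942 + a\right) = \left(\left(24815 - -5915\right) - 37941\right) \left(45942 - 34488\right) = \left(\left(24815 + 5915\right) - 37941\right) 11454 = \left(30730 - 37941\right) 11454 = \left(-7211\right) 11454 = -82594794$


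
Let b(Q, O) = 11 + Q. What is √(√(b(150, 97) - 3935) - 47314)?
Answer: √(-47314 + I*√3774) ≈ 0.141 + 217.52*I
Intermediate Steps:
√(√(b(150, 97) - 3935) - 47314) = √(√((11 + 150) - 3935) - 47314) = √(√(161 - 3935) - 47314) = √(√(-3774) - 47314) = √(I*√3774 - 47314) = √(-47314 + I*√3774)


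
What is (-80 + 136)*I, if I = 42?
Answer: 2352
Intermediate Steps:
(-80 + 136)*I = (-80 + 136)*42 = 56*42 = 2352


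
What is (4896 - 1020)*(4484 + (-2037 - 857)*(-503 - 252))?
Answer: 8486323704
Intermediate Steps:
(4896 - 1020)*(4484 + (-2037 - 857)*(-503 - 252)) = 3876*(4484 - 2894*(-755)) = 3876*(4484 + 2184970) = 3876*2189454 = 8486323704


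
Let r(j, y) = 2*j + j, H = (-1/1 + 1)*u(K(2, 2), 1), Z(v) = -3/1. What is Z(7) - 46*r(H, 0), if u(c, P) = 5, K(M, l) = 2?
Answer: -3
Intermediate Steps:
Z(v) = -3 (Z(v) = -3*1 = -3)
H = 0 (H = (-1/1 + 1)*5 = (-1*1 + 1)*5 = (-1 + 1)*5 = 0*5 = 0)
r(j, y) = 3*j
Z(7) - 46*r(H, 0) = -3 - 138*0 = -3 - 46*0 = -3 + 0 = -3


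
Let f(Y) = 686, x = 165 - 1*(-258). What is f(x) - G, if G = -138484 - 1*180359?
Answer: 319529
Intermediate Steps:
x = 423 (x = 165 + 258 = 423)
G = -318843 (G = -138484 - 180359 = -318843)
f(x) - G = 686 - 1*(-318843) = 686 + 318843 = 319529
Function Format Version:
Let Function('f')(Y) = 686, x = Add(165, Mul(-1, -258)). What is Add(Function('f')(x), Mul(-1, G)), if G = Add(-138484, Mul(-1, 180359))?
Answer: 319529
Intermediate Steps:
x = 423 (x = Add(165, 258) = 423)
G = -318843 (G = Add(-138484, -180359) = -318843)
Add(Function('f')(x), Mul(-1, G)) = Add(686, Mul(-1, -318843)) = Add(686, 318843) = 319529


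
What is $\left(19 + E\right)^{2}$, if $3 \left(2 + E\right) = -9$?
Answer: $196$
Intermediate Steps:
$E = -5$ ($E = -2 + \frac{1}{3} \left(-9\right) = -2 - 3 = -5$)
$\left(19 + E\right)^{2} = \left(19 - 5\right)^{2} = 14^{2} = 196$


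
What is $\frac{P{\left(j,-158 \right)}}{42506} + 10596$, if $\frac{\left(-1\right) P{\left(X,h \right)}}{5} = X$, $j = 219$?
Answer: $\frac{450392481}{42506} \approx 10596.0$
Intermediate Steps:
$P{\left(X,h \right)} = - 5 X$
$\frac{P{\left(j,-158 \right)}}{42506} + 10596 = \frac{\left(-5\right) 219}{42506} + 10596 = \left(-1095\right) \frac{1}{42506} + 10596 = - \frac{1095}{42506} + 10596 = \frac{450392481}{42506}$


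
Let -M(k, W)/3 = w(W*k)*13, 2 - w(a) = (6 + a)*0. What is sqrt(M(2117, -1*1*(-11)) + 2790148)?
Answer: sqrt(2790070) ≈ 1670.3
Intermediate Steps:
w(a) = 2 (w(a) = 2 - (6 + a)*0 = 2 - 1*0 = 2 + 0 = 2)
M(k, W) = -78 (M(k, W) = -6*13 = -3*26 = -78)
sqrt(M(2117, -1*1*(-11)) + 2790148) = sqrt(-78 + 2790148) = sqrt(2790070)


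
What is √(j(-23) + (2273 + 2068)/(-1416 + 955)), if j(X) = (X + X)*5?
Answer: I*√50881031/461 ≈ 15.473*I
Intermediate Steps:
j(X) = 10*X (j(X) = (2*X)*5 = 10*X)
√(j(-23) + (2273 + 2068)/(-1416 + 955)) = √(10*(-23) + (2273 + 2068)/(-1416 + 955)) = √(-230 + 4341/(-461)) = √(-230 + 4341*(-1/461)) = √(-230 - 4341/461) = √(-110371/461) = I*√50881031/461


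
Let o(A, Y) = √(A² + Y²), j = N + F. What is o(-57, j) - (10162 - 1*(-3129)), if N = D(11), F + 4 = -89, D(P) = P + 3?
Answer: -13291 + √9490 ≈ -13194.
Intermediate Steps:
D(P) = 3 + P
F = -93 (F = -4 - 89 = -93)
N = 14 (N = 3 + 11 = 14)
j = -79 (j = 14 - 93 = -79)
o(-57, j) - (10162 - 1*(-3129)) = √((-57)² + (-79)²) - (10162 - 1*(-3129)) = √(3249 + 6241) - (10162 + 3129) = √9490 - 1*13291 = √9490 - 13291 = -13291 + √9490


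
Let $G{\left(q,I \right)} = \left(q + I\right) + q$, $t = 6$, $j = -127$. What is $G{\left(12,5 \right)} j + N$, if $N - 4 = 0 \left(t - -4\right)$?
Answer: $-3679$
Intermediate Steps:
$G{\left(q,I \right)} = I + 2 q$ ($G{\left(q,I \right)} = \left(I + q\right) + q = I + 2 q$)
$N = 4$ ($N = 4 + 0 \left(6 - -4\right) = 4 + 0 \left(6 + 4\right) = 4 + 0 \cdot 10 = 4 + 0 = 4$)
$G{\left(12,5 \right)} j + N = \left(5 + 2 \cdot 12\right) \left(-127\right) + 4 = \left(5 + 24\right) \left(-127\right) + 4 = 29 \left(-127\right) + 4 = -3683 + 4 = -3679$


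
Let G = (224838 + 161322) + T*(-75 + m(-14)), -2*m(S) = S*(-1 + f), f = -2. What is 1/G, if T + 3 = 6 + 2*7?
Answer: 1/384528 ≈ 2.6006e-6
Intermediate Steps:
T = 17 (T = -3 + (6 + 2*7) = -3 + (6 + 14) = -3 + 20 = 17)
m(S) = 3*S/2 (m(S) = -S*(-1 - 2)/2 = -S*(-3)/2 = -(-3)*S/2 = 3*S/2)
G = 384528 (G = (224838 + 161322) + 17*(-75 + (3/2)*(-14)) = 386160 + 17*(-75 - 21) = 386160 + 17*(-96) = 386160 - 1632 = 384528)
1/G = 1/384528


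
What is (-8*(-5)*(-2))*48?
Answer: -3840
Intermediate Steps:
(-8*(-5)*(-2))*48 = (40*(-2))*48 = -80*48 = -3840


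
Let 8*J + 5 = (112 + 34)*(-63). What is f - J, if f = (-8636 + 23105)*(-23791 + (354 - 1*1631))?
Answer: -2901661933/8 ≈ -3.6271e+8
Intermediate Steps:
J = -9203/8 (J = -5/8 + ((112 + 34)*(-63))/8 = -5/8 + (146*(-63))/8 = -5/8 + (⅛)*(-9198) = -5/8 - 4599/4 = -9203/8 ≈ -1150.4)
f = -362708892 (f = 14469*(-23791 + (354 - 1631)) = 14469*(-23791 - 1277) = 14469*(-25068) = -362708892)
f - J = -362708892 - 1*(-9203/8) = -362708892 + 9203/8 = -2901661933/8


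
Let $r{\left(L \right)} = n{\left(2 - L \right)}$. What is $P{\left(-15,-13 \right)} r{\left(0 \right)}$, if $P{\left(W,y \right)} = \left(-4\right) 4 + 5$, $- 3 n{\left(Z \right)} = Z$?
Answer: $\frac{22}{3} \approx 7.3333$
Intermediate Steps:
$n{\left(Z \right)} = - \frac{Z}{3}$
$r{\left(L \right)} = - \frac{2}{3} + \frac{L}{3}$ ($r{\left(L \right)} = - \frac{2 - L}{3} = - \frac{2}{3} + \frac{L}{3}$)
$P{\left(W,y \right)} = -11$ ($P{\left(W,y \right)} = -16 + 5 = -11$)
$P{\left(-15,-13 \right)} r{\left(0 \right)} = - 11 \left(- \frac{2}{3} + \frac{1}{3} \cdot 0\right) = - 11 \left(- \frac{2}{3} + 0\right) = \left(-11\right) \left(- \frac{2}{3}\right) = \frac{22}{3}$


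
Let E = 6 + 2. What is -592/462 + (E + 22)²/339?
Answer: 35852/26103 ≈ 1.3735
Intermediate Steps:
E = 8
-592/462 + (E + 22)²/339 = -592/462 + (8 + 22)²/339 = -592*1/462 + 30²*(1/339) = -296/231 + 900*(1/339) = -296/231 + 300/113 = 35852/26103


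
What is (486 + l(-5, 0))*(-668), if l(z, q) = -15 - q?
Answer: -314628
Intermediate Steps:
(486 + l(-5, 0))*(-668) = (486 + (-15 - 1*0))*(-668) = (486 + (-15 + 0))*(-668) = (486 - 15)*(-668) = 471*(-668) = -314628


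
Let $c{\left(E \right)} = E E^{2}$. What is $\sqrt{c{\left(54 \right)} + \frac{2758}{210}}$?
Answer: $\frac{\sqrt{35432355}}{15} \approx 396.83$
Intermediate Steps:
$c{\left(E \right)} = E^{3}$
$\sqrt{c{\left(54 \right)} + \frac{2758}{210}} = \sqrt{54^{3} + \frac{2758}{210}} = \sqrt{157464 + 2758 \cdot \frac{1}{210}} = \sqrt{157464 + \frac{197}{15}} = \sqrt{\frac{2362157}{15}} = \frac{\sqrt{35432355}}{15}$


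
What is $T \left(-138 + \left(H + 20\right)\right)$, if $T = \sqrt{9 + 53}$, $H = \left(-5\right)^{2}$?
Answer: $- 93 \sqrt{62} \approx -732.28$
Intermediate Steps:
$H = 25$
$T = \sqrt{62} \approx 7.874$
$T \left(-138 + \left(H + 20\right)\right) = \sqrt{62} \left(-138 + \left(25 + 20\right)\right) = \sqrt{62} \left(-138 + 45\right) = \sqrt{62} \left(-93\right) = - 93 \sqrt{62}$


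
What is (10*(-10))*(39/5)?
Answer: -780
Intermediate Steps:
(10*(-10))*(39/5) = -3900/5 = -100*39/5 = -780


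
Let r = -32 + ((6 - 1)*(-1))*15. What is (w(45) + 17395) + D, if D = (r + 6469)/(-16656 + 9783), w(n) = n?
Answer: 119858758/6873 ≈ 17439.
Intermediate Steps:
r = -107 (r = -32 + (5*(-1))*15 = -32 - 5*15 = -32 - 75 = -107)
D = -6362/6873 (D = (-107 + 6469)/(-16656 + 9783) = 6362/(-6873) = 6362*(-1/6873) = -6362/6873 ≈ -0.92565)
(w(45) + 17395) + D = (45 + 17395) - 6362/6873 = 17440 - 6362/6873 = 119858758/6873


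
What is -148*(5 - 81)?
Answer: 11248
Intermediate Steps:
-148*(5 - 81) = -148*(-76) = 11248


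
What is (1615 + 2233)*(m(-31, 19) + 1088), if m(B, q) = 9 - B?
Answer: 4340544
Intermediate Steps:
(1615 + 2233)*(m(-31, 19) + 1088) = (1615 + 2233)*((9 - 1*(-31)) + 1088) = 3848*((9 + 31) + 1088) = 3848*(40 + 1088) = 3848*1128 = 4340544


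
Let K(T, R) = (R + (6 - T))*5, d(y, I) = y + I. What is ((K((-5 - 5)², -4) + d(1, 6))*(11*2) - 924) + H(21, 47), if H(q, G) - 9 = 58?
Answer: -11483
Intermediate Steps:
d(y, I) = I + y
H(q, G) = 67 (H(q, G) = 9 + 58 = 67)
K(T, R) = 30 - 5*T + 5*R (K(T, R) = (6 + R - T)*5 = 30 - 5*T + 5*R)
((K((-5 - 5)², -4) + d(1, 6))*(11*2) - 924) + H(21, 47) = (((30 - 5*(-5 - 5)² + 5*(-4)) + (6 + 1))*(11*2) - 924) + 67 = (((30 - 5*(-10)² - 20) + 7)*22 - 924) + 67 = (((30 - 5*100 - 20) + 7)*22 - 924) + 67 = (((30 - 500 - 20) + 7)*22 - 924) + 67 = ((-490 + 7)*22 - 924) + 67 = (-483*22 - 924) + 67 = (-10626 - 924) + 67 = -11550 + 67 = -11483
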